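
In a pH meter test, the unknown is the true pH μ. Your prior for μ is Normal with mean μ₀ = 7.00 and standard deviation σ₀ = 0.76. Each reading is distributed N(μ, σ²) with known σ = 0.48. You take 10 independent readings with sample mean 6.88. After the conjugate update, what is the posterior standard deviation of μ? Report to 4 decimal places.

0.1488

For Normal data with known variance σ², a Normal(μ₀, σ₀²) prior on μ is conjugate. Posterior precision = 1/σ₀² + n/σ²; posterior mean is the precision-weighted average of μ₀ and x̄.
σ₀² = 0.76² = 0.5776, σ² = 0.48² = 0.2304; σ² + n·σ₀² = 0.2304 + 10·0.5776 = 6.0064.
Posterior precision = 1/σ₀² + n/σ² = 1/0.5776 + 10/0.2304 = (σ² + n·σ₀²)/(σ₀²σ²) = 6.0064/(0.5776·0.2304); posterior variance σₙ² = σ₀²σ²/(σ² + n·σ₀²) = 0.5776·0.2304/6.0064 = 0.022156.
Posterior SD = √σₙ² = √(0.5776·0.2304/6.0064) = 0.1488.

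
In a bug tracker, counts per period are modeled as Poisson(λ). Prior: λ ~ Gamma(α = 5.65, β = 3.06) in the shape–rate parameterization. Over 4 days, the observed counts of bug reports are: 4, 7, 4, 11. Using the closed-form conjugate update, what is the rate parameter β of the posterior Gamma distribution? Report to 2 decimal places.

7.06

With a Gamma(shape α, rate β) prior, the Poisson likelihood is conjugate: the posterior is Gamma(α + ΣXᵢ, β + n).
Sum of counts S = 26 over n = 4 days.
Posterior: Gamma(α+S, β+n) = Gamma(5.65+26, 3.06+4) = Gamma(31.65, 7.06).
Posterior β = 7.06.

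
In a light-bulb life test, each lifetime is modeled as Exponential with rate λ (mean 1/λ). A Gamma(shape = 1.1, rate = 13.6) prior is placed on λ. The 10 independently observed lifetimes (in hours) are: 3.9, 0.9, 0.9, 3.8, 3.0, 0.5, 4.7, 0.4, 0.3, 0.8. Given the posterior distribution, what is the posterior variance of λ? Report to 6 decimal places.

With a Gamma(shape α, rate β) prior on the exponential rate λ, the posterior after n observations with total T = Σxᵢ is Gamma(α+n, β+T).
Sum of observations T = 19.2 hours; n = 10.
Posterior: Gamma(1.1+10, 13.6+19.2) = Gamma(11.1, 32.8).
Var = α/β² = 0.010318.

0.010318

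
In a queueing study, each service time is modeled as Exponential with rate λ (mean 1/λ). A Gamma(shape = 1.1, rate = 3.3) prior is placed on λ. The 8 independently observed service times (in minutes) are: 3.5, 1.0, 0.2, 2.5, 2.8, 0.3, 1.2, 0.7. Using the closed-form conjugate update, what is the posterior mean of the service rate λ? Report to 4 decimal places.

With a Gamma(shape α, rate β) prior on the exponential rate λ, the posterior after n observations with total T = Σxᵢ is Gamma(α+n, β+T).
Sum of observations T = 12.2 minutes; n = 8.
Posterior: Gamma(1.1+8, 3.3+12.2) = Gamma(9.1, 15.5).
Posterior mean of λ = α/β = 9.1/15.5 = 0.5871.

0.5871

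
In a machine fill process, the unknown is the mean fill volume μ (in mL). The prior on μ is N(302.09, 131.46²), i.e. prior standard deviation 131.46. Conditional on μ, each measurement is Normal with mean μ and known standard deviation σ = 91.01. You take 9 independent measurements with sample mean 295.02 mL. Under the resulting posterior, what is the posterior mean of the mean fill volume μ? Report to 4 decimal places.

For Normal data with known variance σ², a Normal(μ₀, σ₀²) prior on μ is conjugate. Posterior precision = 1/σ₀² + n/σ²; posterior mean is the precision-weighted average of μ₀ and x̄.
n·x̄ = 9·295.02 = 2655.18.
σ₀² = 131.46² = 17281.7316, σ² = 91.01² = 8282.8201; σ² + n·σ₀² = 8282.8201 + 9·17281.7316 = 163818.4045.
Posterior mean = (μ₀/σ₀² + n·x̄/σ²)/(1/σ₀² + n/σ²) = (σ²·μ₀ + σ₀²·n·x̄)/(σ² + n·σ₀²) = (8282.8201·302.09 + 17281.7316·2655.18)/163818.4045 = 48388265.233697/163818.4045 = 295.3775.

295.3775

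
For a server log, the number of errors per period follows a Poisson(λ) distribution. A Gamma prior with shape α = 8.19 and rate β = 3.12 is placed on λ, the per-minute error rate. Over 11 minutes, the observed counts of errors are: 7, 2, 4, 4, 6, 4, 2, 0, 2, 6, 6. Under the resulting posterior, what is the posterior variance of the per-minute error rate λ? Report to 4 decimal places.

0.2568

With a Gamma(shape α, rate β) prior, the Poisson likelihood is conjugate: the posterior is Gamma(α + ΣXᵢ, β + n).
Sum of counts S = 43 over n = 11 minutes.
Posterior: Gamma(α+S, β+n) = Gamma(8.19+43, 3.12+11) = Gamma(51.19, 14.12).
Var = α/β² = 51.19/14.12² = 0.2568.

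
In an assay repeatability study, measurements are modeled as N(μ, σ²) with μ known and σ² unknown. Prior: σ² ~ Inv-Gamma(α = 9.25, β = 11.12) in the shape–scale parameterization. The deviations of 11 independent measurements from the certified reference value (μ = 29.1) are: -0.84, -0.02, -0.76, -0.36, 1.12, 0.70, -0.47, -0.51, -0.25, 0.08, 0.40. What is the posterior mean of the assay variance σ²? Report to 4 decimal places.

With known mean μ and an Inverse-Gamma(α, β) prior on σ², the Normal likelihood is conjugate: posterior is Inv-Gamma(α + n/2, β + Σ(xᵢ−μ)²/2).
Σ(xᵢ−μ)² = (-0.84)² + (-0.02)² + (-0.76)² + (-0.36)² + (1.12)² + (0.70)² + (-0.47)² + (-0.51)² + (-0.25)² + (0.08)² + (0.40)² = 3.8675.
Posterior: Inv-Gamma(9.25 + 11/2, 11.12 + 3.8675/2) = Inv-Gamma(14.75, 13.05375).
E[σ²|data] = β/(α−1) = 13.05375/13.75 = 0.9494.

0.9494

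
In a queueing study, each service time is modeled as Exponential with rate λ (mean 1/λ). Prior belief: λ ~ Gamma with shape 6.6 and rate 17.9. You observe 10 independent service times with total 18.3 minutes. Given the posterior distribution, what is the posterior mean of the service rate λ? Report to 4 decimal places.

With a Gamma(shape α, rate β) prior on the exponential rate λ, the posterior after n observations with total T = Σxᵢ is Gamma(α+n, β+T).
Posterior: Gamma(6.6+10, 17.9+18.3) = Gamma(16.6, 36.2).
Posterior mean of λ = α/β = 16.6/36.2 = 0.4586.

0.4586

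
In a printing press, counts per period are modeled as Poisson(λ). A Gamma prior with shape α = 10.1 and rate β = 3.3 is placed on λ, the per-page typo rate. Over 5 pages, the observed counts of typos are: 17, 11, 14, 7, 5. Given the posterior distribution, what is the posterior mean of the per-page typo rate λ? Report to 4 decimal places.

7.7229

With a Gamma(shape α, rate β) prior, the Poisson likelihood is conjugate: the posterior is Gamma(α + ΣXᵢ, β + n).
Sum of counts S = 54 over n = 5 pages.
Posterior: Gamma(α+S, β+n) = Gamma(10.1+54, 3.3+5) = Gamma(64.1, 8.3).
Posterior mean = α/β = 64.1/8.3 = 7.7229.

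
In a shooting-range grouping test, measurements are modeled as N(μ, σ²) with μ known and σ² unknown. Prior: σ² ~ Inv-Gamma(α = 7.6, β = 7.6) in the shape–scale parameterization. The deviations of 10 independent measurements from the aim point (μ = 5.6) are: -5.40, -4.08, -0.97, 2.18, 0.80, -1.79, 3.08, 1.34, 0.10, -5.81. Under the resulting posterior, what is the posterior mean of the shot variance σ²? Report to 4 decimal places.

4.9824

With known mean μ and an Inverse-Gamma(α, β) prior on σ², the Normal likelihood is conjugate: posterior is Inv-Gamma(α + n/2, β + Σ(xᵢ−μ)²/2).
Σ(xᵢ−μ)² = (-5.40)² + (-4.08)² + (-0.97)² + (2.18)² + (0.80)² + (-1.79)² + (3.08)² + (1.34)² + (0.10)² + (-5.81)² = 100.3919.
Posterior: Inv-Gamma(7.6 + 10/2, 7.6 + 100.3919/2) = Inv-Gamma(12.60, 57.79595).
E[σ²|data] = β/(α−1) = 57.79595/11.60 = 4.9824.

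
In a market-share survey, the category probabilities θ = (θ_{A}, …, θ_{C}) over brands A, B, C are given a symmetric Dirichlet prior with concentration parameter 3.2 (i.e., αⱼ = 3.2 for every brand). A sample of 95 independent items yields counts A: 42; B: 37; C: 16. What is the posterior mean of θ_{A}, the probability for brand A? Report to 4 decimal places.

The Dirichlet prior is conjugate to the Multinomial likelihood: each posterior αⱼ = prior αⱼ + observed count nⱼ.
Posterior concentration: (45.2, 40.2, 19.2), total = 104.6.
E[θ_{A}|data] = α_{A}/Σα = 45.2/104.6 = 0.4321.

0.4321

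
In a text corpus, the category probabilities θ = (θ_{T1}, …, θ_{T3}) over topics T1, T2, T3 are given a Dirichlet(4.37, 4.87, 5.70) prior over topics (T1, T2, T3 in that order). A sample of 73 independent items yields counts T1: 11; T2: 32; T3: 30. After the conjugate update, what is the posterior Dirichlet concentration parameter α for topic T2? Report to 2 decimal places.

The Dirichlet prior is conjugate to the Multinomial likelihood: each posterior αⱼ = prior αⱼ + observed count nⱼ.
Posterior concentration: (15.37, 36.87, 35.70), total = 87.94.
α_{T2} = 4.87 + 32 = 36.87.

36.87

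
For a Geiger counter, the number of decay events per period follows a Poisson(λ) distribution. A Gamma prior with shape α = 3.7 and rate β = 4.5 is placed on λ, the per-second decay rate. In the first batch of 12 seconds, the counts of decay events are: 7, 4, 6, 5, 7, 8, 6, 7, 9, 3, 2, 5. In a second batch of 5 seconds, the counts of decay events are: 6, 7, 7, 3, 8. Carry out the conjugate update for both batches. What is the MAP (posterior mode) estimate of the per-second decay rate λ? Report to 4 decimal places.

With a Gamma(shape α, rate β) prior, the Poisson likelihood is conjugate: the posterior is Gamma(α + ΣXᵢ, β + n).
Batch 1: sum of counts S = 69 over n = 12 seconds.
After batch 1: Gamma(α+S, β+n) = Gamma(3.7+69, 4.5+12) = Gamma(72.7, 16.5).
Batch 2: sum of counts S = 31 over n = 5 seconds.
After batch 2: Gamma(α+S, β+n) = Gamma(72.7+31, 16.5+5) = Gamma(103.7, 21.5).
Mode of Gamma(α,β) for α≥1 is (α−1)/β = 102.7/21.5 = 4.7767.

4.7767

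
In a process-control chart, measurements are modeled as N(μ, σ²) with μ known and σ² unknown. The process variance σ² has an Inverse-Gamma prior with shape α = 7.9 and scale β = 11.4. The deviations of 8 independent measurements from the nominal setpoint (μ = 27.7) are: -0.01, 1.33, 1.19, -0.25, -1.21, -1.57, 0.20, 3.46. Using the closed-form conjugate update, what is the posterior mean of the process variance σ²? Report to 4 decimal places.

With known mean μ and an Inverse-Gamma(α, β) prior on σ², the Normal likelihood is conjugate: posterior is Inv-Gamma(α + n/2, β + Σ(xᵢ−μ)²/2).
Σ(xᵢ−μ)² = (-0.01)² + (1.33)² + (1.19)² + (-0.25)² + (-1.21)² + (-1.57)² + (0.20)² + (3.46)² = 19.1882.
Posterior: Inv-Gamma(7.9 + 8/2, 11.4 + 19.1882/2) = Inv-Gamma(11.90, 20.99410).
E[σ²|data] = β/(α−1) = 20.99410/10.90 = 1.9261.

1.9261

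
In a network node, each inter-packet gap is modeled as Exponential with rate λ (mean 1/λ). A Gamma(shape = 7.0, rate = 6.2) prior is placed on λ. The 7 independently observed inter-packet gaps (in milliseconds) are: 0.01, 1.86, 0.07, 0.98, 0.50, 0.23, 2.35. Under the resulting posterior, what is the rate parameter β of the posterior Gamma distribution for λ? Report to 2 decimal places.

12.20

With a Gamma(shape α, rate β) prior on the exponential rate λ, the posterior after n observations with total T = Σxᵢ is Gamma(α+n, β+T).
Sum of observations T = 6.00 milliseconds; n = 7.
Posterior: Gamma(7.0+7, 6.2+6.00) = Gamma(14.0, 12.20).
Posterior β = 12.20.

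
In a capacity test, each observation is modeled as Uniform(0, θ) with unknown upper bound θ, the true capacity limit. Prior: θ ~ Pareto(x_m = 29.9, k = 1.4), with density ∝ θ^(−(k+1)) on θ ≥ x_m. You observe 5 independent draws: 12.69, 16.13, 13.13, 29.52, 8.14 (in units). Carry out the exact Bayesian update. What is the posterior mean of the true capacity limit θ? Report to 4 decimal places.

A Pareto(scale x_m, shape k) prior on the upper bound θ of Uniform(0, θ) is conjugate: posterior is Pareto(max(x_m, max xᵢ), k + n).
Sample maximum = 29.52; prior scale x_m = 29.9 → posterior scale = max = 29.90.
Posterior shape = 1.4 + 5 = 6.4.
E[θ|data] = k·x_m/(k−1) = 6.4·29.90/5.4 = 35.4370.

35.4370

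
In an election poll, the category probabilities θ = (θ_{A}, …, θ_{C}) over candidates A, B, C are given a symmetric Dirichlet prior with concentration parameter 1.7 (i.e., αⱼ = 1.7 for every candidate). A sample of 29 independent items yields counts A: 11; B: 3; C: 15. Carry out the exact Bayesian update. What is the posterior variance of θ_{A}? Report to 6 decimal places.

0.006659

The Dirichlet prior is conjugate to the Multinomial likelihood: each posterior αⱼ = prior αⱼ + observed count nⱼ.
Posterior concentration: (12.7, 4.7, 16.7), total = 34.1.
Var[θ_j] = α_j(Σα−α_j)/((Σα)²(Σα+1)) = 12.7·21.4/(34.1²·35.1) = 0.006659.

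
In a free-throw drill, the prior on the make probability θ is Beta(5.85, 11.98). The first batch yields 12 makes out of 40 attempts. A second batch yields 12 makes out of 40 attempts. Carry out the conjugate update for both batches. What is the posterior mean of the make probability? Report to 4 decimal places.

0.3051

The Beta prior is conjugate to a Binomial/Bernoulli likelihood; the update adds successes to α and failures to β.
After batch 1: Beta(5.85+12, 11.98+28) = Beta(17.85, 39.98).
After batch 2: Beta(17.85+12, 39.98+28) = Beta(29.85, 67.98).
Posterior mean = α/(α+β) = 29.85/97.83 = 0.3051.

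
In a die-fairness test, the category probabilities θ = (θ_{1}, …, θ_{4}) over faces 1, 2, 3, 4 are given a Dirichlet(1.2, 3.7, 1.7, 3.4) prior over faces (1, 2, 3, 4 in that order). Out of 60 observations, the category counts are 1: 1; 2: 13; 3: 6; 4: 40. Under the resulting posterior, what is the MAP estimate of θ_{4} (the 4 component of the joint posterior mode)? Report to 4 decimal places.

The Dirichlet prior is conjugate to the Multinomial likelihood: each posterior αⱼ = prior αⱼ + observed count nⱼ.
Posterior concentration: (2.2, 16.7, 7.7, 43.4), total = 70.0.
Joint mode component: (α_{4}−1)/(Σα−K) = 42.4/66.0 = 0.6424.

0.6424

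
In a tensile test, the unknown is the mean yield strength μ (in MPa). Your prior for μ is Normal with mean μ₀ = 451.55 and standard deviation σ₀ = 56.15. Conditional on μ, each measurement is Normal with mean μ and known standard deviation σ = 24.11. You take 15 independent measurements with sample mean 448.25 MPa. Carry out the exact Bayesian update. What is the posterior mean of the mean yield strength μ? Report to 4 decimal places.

For Normal data with known variance σ², a Normal(μ₀, σ₀²) prior on μ is conjugate. Posterior precision = 1/σ₀² + n/σ²; posterior mean is the precision-weighted average of μ₀ and x̄.
n·x̄ = 15·448.25 = 6723.75.
σ₀² = 56.15² = 3152.8225, σ² = 24.11² = 581.2921; σ² + n·σ₀² = 581.2921 + 15·3152.8225 = 47873.6296.
Posterior mean = (μ₀/σ₀² + n·x̄/σ²)/(1/σ₀² + n/σ²) = (σ²·μ₀ + σ₀²·n·x̄)/(σ² + n·σ₀²) = (581.2921·451.55 + 3152.8225·6723.75)/47873.6296 = 21461272.73213/47873.6296 = 448.2901.

448.2901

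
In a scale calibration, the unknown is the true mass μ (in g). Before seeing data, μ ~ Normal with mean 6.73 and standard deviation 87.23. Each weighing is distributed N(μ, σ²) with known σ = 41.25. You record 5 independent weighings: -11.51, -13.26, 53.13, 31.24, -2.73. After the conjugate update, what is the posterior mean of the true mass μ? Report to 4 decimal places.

For Normal data with known variance σ², a Normal(μ₀, σ₀²) prior on μ is conjugate. Posterior precision = 1/σ₀² + n/σ²; posterior mean is the precision-weighted average of μ₀ and x̄.
Σxᵢ = (-11.51) + (-13.26) + 53.13 + 31.24 + (-2.73) = 56.87, so n·x̄ = 56.87.
σ₀² = 87.23² = 7609.0729, σ² = 41.25² = 1701.5625; σ² + n·σ₀² = 1701.5625 + 5·7609.0729 = 39746.927.
Posterior mean = (μ₀/σ₀² + n·x̄/σ²)/(1/σ₀² + n/σ²) = (σ²·μ₀ + σ₀²·n·x̄)/(σ² + n·σ₀²) = (1701.5625·6.73 + 7609.0729·56.87)/39746.927 = 444179.491448/39746.927 = 11.1752.

11.1752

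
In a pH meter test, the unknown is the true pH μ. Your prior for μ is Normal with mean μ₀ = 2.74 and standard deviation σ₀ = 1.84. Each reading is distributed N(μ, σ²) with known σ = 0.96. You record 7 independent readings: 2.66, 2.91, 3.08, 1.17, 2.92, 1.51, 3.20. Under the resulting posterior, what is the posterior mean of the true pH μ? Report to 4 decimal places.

2.5021

For Normal data with known variance σ², a Normal(μ₀, σ₀²) prior on μ is conjugate. Posterior precision = 1/σ₀² + n/σ²; posterior mean is the precision-weighted average of μ₀ and x̄.
Σxᵢ = 2.66 + 2.91 + 3.08 + 1.17 + 2.92 + 1.51 + 3.20 = 17.45, so n·x̄ = 17.45.
σ₀² = 1.84² = 3.3856, σ² = 0.96² = 0.9216; σ² + n·σ₀² = 0.9216 + 7·3.3856 = 24.6208.
Posterior mean = (μ₀/σ₀² + n·x̄/σ²)/(1/σ₀² + n/σ²) = (σ²·μ₀ + σ₀²·n·x̄)/(σ² + n·σ₀²) = (0.9216·2.74 + 3.3856·17.45)/24.6208 = 61.603904/24.6208 = 2.5021.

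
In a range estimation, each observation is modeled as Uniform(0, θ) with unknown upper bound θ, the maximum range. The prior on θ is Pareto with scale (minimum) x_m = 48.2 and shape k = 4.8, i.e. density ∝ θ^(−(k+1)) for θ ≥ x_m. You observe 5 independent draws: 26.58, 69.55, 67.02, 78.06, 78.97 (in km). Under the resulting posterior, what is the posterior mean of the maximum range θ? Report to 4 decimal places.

A Pareto(scale x_m, shape k) prior on the upper bound θ of Uniform(0, θ) is conjugate: posterior is Pareto(max(x_m, max xᵢ), k + n).
Sample maximum = 78.97; prior scale x_m = 48.2 → posterior scale = max = 78.97.
Posterior shape = 4.8 + 5 = 9.8.
E[θ|data] = k·x_m/(k−1) = 9.8·78.97/8.8 = 87.9439.

87.9439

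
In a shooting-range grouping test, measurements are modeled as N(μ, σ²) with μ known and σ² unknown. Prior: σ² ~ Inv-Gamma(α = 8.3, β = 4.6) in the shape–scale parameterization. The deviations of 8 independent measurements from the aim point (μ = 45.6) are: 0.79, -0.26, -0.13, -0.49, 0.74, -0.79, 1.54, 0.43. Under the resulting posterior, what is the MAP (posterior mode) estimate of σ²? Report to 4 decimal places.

With known mean μ and an Inverse-Gamma(α, β) prior on σ², the Normal likelihood is conjugate: posterior is Inv-Gamma(α + n/2, β + Σ(xᵢ−μ)²/2).
Σ(xᵢ−μ)² = (0.79)² + (-0.26)² + (-0.13)² + (-0.49)² + (0.74)² + (-0.79)² + (1.54)² + (0.43)² = 4.6769.
Posterior: Inv-Gamma(8.3 + 8/2, 4.6 + 4.6769/2) = Inv-Gamma(12.30, 6.93845).
Mode = β/(α+1) = 6.93845/13.30 = 0.5217.

0.5217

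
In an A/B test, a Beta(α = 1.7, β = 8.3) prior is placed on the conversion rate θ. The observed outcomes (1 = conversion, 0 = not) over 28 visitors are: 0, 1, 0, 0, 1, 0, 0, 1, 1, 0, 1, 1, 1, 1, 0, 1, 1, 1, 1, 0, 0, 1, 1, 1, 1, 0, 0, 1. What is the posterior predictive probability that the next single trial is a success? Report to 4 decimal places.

The Beta prior is conjugate to a Binomial/Bernoulli likelihood; the update adds successes to α and failures to β.
Posterior: Beta(α+k, β+n−k) = Beta(1.7+17, 8.3+11) = Beta(18.7, 19.3).
For a single future Bernoulli trial, P(success | data) = α/(α+β) = 0.4921.

0.4921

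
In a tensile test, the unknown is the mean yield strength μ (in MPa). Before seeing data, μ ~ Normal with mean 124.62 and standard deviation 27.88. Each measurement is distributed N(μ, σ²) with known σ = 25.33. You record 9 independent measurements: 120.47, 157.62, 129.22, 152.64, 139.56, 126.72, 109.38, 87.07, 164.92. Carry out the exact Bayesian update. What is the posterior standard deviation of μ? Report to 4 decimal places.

For Normal data with known variance σ², a Normal(μ₀, σ₀²) prior on μ is conjugate. Posterior precision = 1/σ₀² + n/σ²; posterior mean is the precision-weighted average of μ₀ and x̄.
σ₀² = 27.88² = 777.2944, σ² = 25.33² = 641.6089; σ² + n·σ₀² = 641.6089 + 9·777.2944 = 7637.2585.
Posterior precision = 1/σ₀² + n/σ² = 1/777.2944 + 9/641.6089 = (σ² + n·σ₀²)/(σ₀²σ²) = 7637.2585/(777.2944·641.6089); posterior variance σₙ² = σ₀²σ²/(σ² + n·σ₀²) = 777.2944·641.6089/7637.2585 = 65.300789.
Posterior SD = √σₙ² = √(777.2944·641.6089/7637.2585) = 8.0809.

8.0809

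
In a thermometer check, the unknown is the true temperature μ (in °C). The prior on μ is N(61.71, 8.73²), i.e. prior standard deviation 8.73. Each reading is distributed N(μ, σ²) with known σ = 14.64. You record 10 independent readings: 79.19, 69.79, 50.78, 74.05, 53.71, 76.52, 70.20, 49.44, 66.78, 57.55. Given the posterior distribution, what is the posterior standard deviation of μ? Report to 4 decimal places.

4.0900

For Normal data with known variance σ², a Normal(μ₀, σ₀²) prior on μ is conjugate. Posterior precision = 1/σ₀² + n/σ²; posterior mean is the precision-weighted average of μ₀ and x̄.
σ₀² = 8.73² = 76.2129, σ² = 14.64² = 214.3296; σ² + n·σ₀² = 214.3296 + 10·76.2129 = 976.4586.
Posterior precision = 1/σ₀² + n/σ² = 1/76.2129 + 10/214.3296 = (σ² + n·σ₀²)/(σ₀²σ²) = 976.4586/(76.2129·214.3296); posterior variance σₙ² = σ₀²σ²/(σ² + n·σ₀²) = 76.2129·214.3296/976.4586 = 16.728493.
Posterior SD = √σₙ² = √(76.2129·214.3296/976.4586) = 4.0900.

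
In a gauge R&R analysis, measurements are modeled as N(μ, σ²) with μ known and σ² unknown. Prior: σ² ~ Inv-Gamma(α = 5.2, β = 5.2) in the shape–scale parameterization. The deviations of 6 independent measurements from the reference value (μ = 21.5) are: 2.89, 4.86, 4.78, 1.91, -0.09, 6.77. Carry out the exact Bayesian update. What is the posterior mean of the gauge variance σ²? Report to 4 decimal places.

7.9659

With known mean μ and an Inverse-Gamma(α, β) prior on σ², the Normal likelihood is conjugate: posterior is Inv-Gamma(α + n/2, β + Σ(xᵢ−μ)²/2).
Σ(xᵢ−μ)² = (2.89)² + (4.86)² + (4.78)² + (1.91)² + (-0.09)² + (6.77)² = 104.3092.
Posterior: Inv-Gamma(5.2 + 6/2, 5.2 + 104.3092/2) = Inv-Gamma(8.20, 57.35460).
E[σ²|data] = β/(α−1) = 57.35460/7.20 = 7.9659.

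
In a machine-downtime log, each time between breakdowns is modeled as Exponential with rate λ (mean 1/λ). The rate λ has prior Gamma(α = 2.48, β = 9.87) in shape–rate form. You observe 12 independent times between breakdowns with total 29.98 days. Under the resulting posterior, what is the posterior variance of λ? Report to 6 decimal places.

With a Gamma(shape α, rate β) prior on the exponential rate λ, the posterior after n observations with total T = Σxᵢ is Gamma(α+n, β+T).
Posterior: Gamma(2.48+12, 9.87+29.98) = Gamma(14.48, 39.85).
Var = α/β² = 0.009118.

0.009118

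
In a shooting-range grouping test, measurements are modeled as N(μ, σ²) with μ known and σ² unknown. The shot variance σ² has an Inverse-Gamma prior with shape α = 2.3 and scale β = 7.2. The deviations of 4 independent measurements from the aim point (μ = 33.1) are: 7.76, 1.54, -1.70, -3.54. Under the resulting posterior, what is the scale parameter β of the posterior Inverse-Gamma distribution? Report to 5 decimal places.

46.20540

With known mean μ and an Inverse-Gamma(α, β) prior on σ², the Normal likelihood is conjugate: posterior is Inv-Gamma(α + n/2, β + Σ(xᵢ−μ)²/2).
Σ(xᵢ−μ)² = (7.76)² + (1.54)² + (-1.70)² + (-3.54)² = 78.0108.
Posterior: Inv-Gamma(2.3 + 4/2, 7.2 + 78.0108/2) = Inv-Gamma(4.30, 46.20540).
Posterior β = 46.20540.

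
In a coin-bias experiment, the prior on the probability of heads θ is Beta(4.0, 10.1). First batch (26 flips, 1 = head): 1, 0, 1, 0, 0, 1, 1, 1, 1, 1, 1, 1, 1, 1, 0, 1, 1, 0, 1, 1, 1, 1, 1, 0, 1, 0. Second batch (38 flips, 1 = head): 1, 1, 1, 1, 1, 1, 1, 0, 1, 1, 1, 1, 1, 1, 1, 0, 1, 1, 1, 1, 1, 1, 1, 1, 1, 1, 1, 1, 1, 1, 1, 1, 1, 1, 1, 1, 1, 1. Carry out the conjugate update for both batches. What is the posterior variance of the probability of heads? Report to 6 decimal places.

0.002336

The Beta prior is conjugate to a Binomial/Bernoulli likelihood; the update adds successes to α and failures to β.
After batch 1: Beta(4.0+19, 10.1+7) = Beta(23.0, 17.1).
After batch 2: Beta(23.0+36, 17.1+2) = Beta(59.0, 19.1).
Var = αβ/((α+β)²(α+β+1)) = 59.0·19.1/(78.1²·79.1) = 0.002336.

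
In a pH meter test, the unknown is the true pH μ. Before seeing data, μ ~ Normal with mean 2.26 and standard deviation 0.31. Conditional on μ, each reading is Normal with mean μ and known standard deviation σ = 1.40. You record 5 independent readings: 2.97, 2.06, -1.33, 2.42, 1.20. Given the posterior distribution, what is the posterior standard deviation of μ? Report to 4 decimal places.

For Normal data with known variance σ², a Normal(μ₀, σ₀²) prior on μ is conjugate. Posterior precision = 1/σ₀² + n/σ²; posterior mean is the precision-weighted average of μ₀ and x̄.
σ₀² = 0.31² = 0.0961, σ² = 1.40² = 1.96; σ² + n·σ₀² = 1.96 + 5·0.0961 = 2.4405.
Posterior precision = 1/σ₀² + n/σ² = 1/0.0961 + 5/1.96 = (σ² + n·σ₀²)/(σ₀²σ²) = 2.4405/(0.0961·1.96); posterior variance σₙ² = σ₀²σ²/(σ² + n·σ₀²) = 0.0961·1.96/2.4405 = 0.077179.
Posterior SD = √σₙ² = √(0.0961·1.96/2.4405) = 0.2778.

0.2778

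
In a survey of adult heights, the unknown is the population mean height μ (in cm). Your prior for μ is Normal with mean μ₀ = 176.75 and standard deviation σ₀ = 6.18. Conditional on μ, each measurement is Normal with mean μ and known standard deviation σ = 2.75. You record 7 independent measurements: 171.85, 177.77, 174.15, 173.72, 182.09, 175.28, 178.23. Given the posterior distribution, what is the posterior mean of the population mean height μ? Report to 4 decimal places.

176.1721

For Normal data with known variance σ², a Normal(μ₀, σ₀²) prior on μ is conjugate. Posterior precision = 1/σ₀² + n/σ²; posterior mean is the precision-weighted average of μ₀ and x̄.
Σxᵢ = 171.85 + 177.77 + 174.15 + 173.72 + 182.09 + 175.28 + 178.23 = 1233.09, so n·x̄ = 1233.09.
σ₀² = 6.18² = 38.1924, σ² = 2.75² = 7.5625; σ² + n·σ₀² = 7.5625 + 7·38.1924 = 274.9093.
Posterior mean = (μ₀/σ₀² + n·x̄/σ²)/(1/σ₀² + n/σ²) = (σ²·μ₀ + σ₀²·n·x̄)/(σ² + n·σ₀²) = (7.5625·176.75 + 38.1924·1233.09)/274.9093 = 48431.338391/274.9093 = 176.1721.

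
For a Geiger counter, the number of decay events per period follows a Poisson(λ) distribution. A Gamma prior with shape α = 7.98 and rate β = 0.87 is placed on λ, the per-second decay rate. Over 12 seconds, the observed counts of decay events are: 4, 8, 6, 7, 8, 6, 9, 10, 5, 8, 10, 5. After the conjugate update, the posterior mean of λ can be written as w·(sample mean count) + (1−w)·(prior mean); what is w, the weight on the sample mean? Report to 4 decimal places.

With a Gamma(shape α, rate β) prior, the Poisson likelihood is conjugate: the posterior is Gamma(α + ΣXᵢ, β + n).
Posterior mean = (α₀+S)/(β₀+n) = [n/(β₀+n)]·(S/n) + [β₀/(β₀+n)]·(α₀/β₀), so only n and β₀ enter the weight.
Weight on data w = n/(β₀+n) = 12/(0.87+12) = 12/12.87 = 0.9324.

0.9324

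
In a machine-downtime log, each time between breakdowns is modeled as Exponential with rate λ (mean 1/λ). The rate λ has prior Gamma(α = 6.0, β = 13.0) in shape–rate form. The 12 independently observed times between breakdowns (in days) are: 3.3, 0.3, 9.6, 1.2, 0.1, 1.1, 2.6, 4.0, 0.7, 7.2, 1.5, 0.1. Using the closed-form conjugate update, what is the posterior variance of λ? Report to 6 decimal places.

0.009009

With a Gamma(shape α, rate β) prior on the exponential rate λ, the posterior after n observations with total T = Σxᵢ is Gamma(α+n, β+T).
Sum of observations T = 31.7 days; n = 12.
Posterior: Gamma(6.0+12, 13.0+31.7) = Gamma(18.0, 44.7).
Var = α/β² = 0.009009.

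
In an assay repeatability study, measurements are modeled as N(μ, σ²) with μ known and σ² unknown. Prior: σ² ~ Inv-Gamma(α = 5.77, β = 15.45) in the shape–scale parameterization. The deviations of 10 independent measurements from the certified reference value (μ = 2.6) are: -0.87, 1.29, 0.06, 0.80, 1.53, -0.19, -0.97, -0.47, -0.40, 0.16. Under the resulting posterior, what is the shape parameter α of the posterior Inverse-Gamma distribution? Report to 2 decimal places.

With known mean μ and an Inverse-Gamma(α, β) prior on σ², the Normal likelihood is conjugate: posterior is Inv-Gamma(α + n/2, β + Σ(xᵢ−μ)²/2).
Σ(xᵢ−μ)² = (-0.87)² + (1.29)² + (0.06)² + (0.80)² + (1.53)² + (-0.19)² + (-0.97)² + (-0.47)² + (-0.40)² + (0.16)² = 6.7890.
Posterior: Inv-Gamma(5.77 + 10/2, 15.45 + 6.7890/2) = Inv-Gamma(10.77, 18.84450).
Posterior α = 10.77.

10.77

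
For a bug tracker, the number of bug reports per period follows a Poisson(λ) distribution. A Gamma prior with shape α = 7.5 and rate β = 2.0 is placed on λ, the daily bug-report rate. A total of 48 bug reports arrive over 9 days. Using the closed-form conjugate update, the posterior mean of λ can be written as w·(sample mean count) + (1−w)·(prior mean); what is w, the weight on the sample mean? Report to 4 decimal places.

0.8182

With a Gamma(shape α, rate β) prior, the Poisson likelihood is conjugate: the posterior is Gamma(α + ΣXᵢ, β + n).
Posterior mean = (α₀+S)/(β₀+n) = [n/(β₀+n)]·(S/n) + [β₀/(β₀+n)]·(α₀/β₀), so only n and β₀ enter the weight.
Weight on data w = n/(β₀+n) = 9/(2.0+9) = 9/11.0 = 0.8182.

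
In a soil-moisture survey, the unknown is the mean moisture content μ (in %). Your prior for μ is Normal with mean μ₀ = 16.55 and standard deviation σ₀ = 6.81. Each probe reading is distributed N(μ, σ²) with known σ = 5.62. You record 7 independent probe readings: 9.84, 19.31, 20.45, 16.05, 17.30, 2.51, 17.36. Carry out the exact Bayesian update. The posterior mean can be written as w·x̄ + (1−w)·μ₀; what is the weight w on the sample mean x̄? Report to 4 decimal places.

For Normal data with known variance σ², a Normal(μ₀, σ₀²) prior on μ is conjugate. Posterior precision = 1/σ₀² + n/σ²; posterior mean is the precision-weighted average of μ₀ and x̄.
σ₀² = 6.81² = 46.3761, σ² = 5.62² = 31.5844. Prior precision 1/σ₀² = 1/46.3761; data precision n/σ² = 7/31.5844.
w = (n/σ²)/(1/σ₀² + n/σ²) = n·σ₀²/(σ² + n·σ₀²) = 7·46.3761/(31.5844 + 7·46.3761) = 324.6327/356.2171 = 0.9113.

0.9113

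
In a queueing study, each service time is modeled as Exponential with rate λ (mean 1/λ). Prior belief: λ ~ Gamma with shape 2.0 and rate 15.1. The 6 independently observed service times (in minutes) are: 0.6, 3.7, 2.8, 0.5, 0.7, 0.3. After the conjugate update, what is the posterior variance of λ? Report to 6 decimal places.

0.014243

With a Gamma(shape α, rate β) prior on the exponential rate λ, the posterior after n observations with total T = Σxᵢ is Gamma(α+n, β+T).
Sum of observations T = 8.6 minutes; n = 6.
Posterior: Gamma(2.0+6, 15.1+8.6) = Gamma(8.0, 23.7).
Var = α/β² = 0.014243.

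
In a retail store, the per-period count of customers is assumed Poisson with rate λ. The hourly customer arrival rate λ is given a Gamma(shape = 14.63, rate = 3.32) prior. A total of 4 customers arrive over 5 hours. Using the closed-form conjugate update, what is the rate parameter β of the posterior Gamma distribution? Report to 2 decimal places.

With a Gamma(shape α, rate β) prior, the Poisson likelihood is conjugate: the posterior is Gamma(α + ΣXᵢ, β + n).
Posterior: Gamma(α+S, β+n) = Gamma(14.63+4, 3.32+5) = Gamma(18.63, 8.32).
Posterior β = 8.32.

8.32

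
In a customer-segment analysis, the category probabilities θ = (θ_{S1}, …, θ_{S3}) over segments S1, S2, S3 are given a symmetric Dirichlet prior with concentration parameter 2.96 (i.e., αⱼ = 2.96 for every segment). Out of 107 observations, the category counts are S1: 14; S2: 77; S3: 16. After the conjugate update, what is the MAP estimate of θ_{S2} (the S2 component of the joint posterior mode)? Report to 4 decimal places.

The Dirichlet prior is conjugate to the Multinomial likelihood: each posterior αⱼ = prior αⱼ + observed count nⱼ.
Posterior concentration: (16.96, 79.96, 18.96), total = 115.88.
Joint mode component: (α_{S2}−1)/(Σα−K) = 78.96/112.88 = 0.6995.

0.6995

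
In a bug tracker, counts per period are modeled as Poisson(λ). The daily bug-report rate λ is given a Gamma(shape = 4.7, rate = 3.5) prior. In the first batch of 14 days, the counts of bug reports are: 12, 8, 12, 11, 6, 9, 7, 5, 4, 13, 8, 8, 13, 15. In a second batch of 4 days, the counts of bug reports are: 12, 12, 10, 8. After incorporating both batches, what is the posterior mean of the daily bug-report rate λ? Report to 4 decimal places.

With a Gamma(shape α, rate β) prior, the Poisson likelihood is conjugate: the posterior is Gamma(α + ΣXᵢ, β + n).
Batch 1: sum of counts S = 131 over n = 14 days.
After batch 1: Gamma(α+S, β+n) = Gamma(4.7+131, 3.5+14) = Gamma(135.7, 17.5).
Batch 2: sum of counts S = 42 over n = 4 days.
After batch 2: Gamma(α+S, β+n) = Gamma(135.7+42, 17.5+4) = Gamma(177.7, 21.5).
Posterior mean = α/β = 177.7/21.5 = 8.2651.

8.2651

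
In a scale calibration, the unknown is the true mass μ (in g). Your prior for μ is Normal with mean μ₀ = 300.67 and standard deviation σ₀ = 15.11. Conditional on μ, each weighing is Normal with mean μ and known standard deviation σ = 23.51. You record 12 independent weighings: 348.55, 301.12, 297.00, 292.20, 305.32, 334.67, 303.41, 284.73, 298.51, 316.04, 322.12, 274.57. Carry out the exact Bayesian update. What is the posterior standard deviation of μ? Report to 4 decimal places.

6.1909

For Normal data with known variance σ², a Normal(μ₀, σ₀²) prior on μ is conjugate. Posterior precision = 1/σ₀² + n/σ²; posterior mean is the precision-weighted average of μ₀ and x̄.
σ₀² = 15.11² = 228.3121, σ² = 23.51² = 552.7201; σ² + n·σ₀² = 552.7201 + 12·228.3121 = 3292.4653.
Posterior precision = 1/σ₀² + n/σ² = 1/228.3121 + 12/552.7201 = (σ² + n·σ₀²)/(σ₀²σ²) = 3292.4653/(228.3121·552.7201); posterior variance σₙ² = σ₀²σ²/(σ² + n·σ₀²) = 228.3121·552.7201/3292.4653 = 38.327720.
Posterior SD = √σₙ² = √(228.3121·552.7201/3292.4653) = 6.1909.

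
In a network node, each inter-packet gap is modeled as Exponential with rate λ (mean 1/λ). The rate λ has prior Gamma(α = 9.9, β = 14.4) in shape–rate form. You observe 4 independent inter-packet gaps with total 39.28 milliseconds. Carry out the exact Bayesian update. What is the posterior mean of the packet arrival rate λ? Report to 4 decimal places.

0.2589

With a Gamma(shape α, rate β) prior on the exponential rate λ, the posterior after n observations with total T = Σxᵢ is Gamma(α+n, β+T).
Posterior: Gamma(9.9+4, 14.4+39.28) = Gamma(13.9, 53.68).
Posterior mean of λ = α/β = 13.9/53.68 = 0.2589.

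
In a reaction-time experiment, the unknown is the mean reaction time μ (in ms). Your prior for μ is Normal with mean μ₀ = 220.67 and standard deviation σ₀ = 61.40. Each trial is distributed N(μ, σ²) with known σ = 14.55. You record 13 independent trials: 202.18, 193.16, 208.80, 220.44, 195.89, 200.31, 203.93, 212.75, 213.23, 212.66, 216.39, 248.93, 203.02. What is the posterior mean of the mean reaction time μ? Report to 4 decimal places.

For Normal data with known variance σ², a Normal(μ₀, σ₀²) prior on μ is conjugate. Posterior precision = 1/σ₀² + n/σ²; posterior mean is the precision-weighted average of μ₀ and x̄.
Σxᵢ = 202.18 + 193.16 + 208.80 + 220.44 + 195.89 + 200.31 + 203.93 + 212.75 + 213.23 + 212.66 + 216.39 + 248.93 + 203.02 = 2731.69, so n·x̄ = 2731.69.
σ₀² = 61.40² = 3769.96, σ² = 14.55² = 211.7025; σ² + n·σ₀² = 211.7025 + 13·3769.96 = 49221.1825.
Posterior mean = (μ₀/σ₀² + n·x̄/σ²)/(1/σ₀² + n/σ²) = (σ²·μ₀ + σ₀²·n·x̄)/(σ² + n·σ₀²) = (211.7025·220.67 + 3769.96·2731.69)/49221.1825 = 10345078.423075/49221.1825 = 210.1753.

210.1753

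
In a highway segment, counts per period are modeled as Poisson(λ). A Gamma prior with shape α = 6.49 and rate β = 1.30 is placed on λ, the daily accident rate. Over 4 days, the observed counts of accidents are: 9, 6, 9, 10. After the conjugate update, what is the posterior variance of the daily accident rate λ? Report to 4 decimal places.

With a Gamma(shape α, rate β) prior, the Poisson likelihood is conjugate: the posterior is Gamma(α + ΣXᵢ, β + n).
Sum of counts S = 34 over n = 4 days.
Posterior: Gamma(α+S, β+n) = Gamma(6.49+34, 1.30+4) = Gamma(40.49, 5.30).
Var = α/β² = 40.49/5.30² = 1.4414.

1.4414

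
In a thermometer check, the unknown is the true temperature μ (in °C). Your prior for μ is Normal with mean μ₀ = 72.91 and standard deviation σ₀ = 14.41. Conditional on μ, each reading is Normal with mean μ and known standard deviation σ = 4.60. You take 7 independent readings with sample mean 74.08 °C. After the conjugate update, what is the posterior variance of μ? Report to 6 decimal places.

For Normal data with known variance σ², a Normal(μ₀, σ₀²) prior on μ is conjugate. Posterior precision = 1/σ₀² + n/σ²; posterior mean is the precision-weighted average of μ₀ and x̄.
σ₀² = 14.41² = 207.6481, σ² = 4.60² = 21.16; σ² + n·σ₀² = 21.16 + 7·207.6481 = 1474.6967.
Posterior precision = 1/σ₀² + n/σ² = 1/207.6481 + 7/21.16 = (σ² + n·σ₀²)/(σ₀²σ²) = 1474.6967/(207.6481·21.16); posterior variance σₙ² = σ₀²σ²/(σ² + n·σ₀²) = 207.6481·21.16/1474.6967 = 2.979483.

2.979483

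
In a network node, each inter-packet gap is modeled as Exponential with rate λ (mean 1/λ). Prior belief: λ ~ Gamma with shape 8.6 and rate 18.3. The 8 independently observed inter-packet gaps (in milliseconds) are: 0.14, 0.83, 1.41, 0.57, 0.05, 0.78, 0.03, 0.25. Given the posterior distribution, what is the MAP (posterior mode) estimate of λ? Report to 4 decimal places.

0.6977

With a Gamma(shape α, rate β) prior on the exponential rate λ, the posterior after n observations with total T = Σxᵢ is Gamma(α+n, β+T).
Sum of observations T = 4.06 milliseconds; n = 8.
Posterior: Gamma(8.6+8, 18.3+4.06) = Gamma(16.6, 22.36).
Mode = (α−1)/β = 0.6977.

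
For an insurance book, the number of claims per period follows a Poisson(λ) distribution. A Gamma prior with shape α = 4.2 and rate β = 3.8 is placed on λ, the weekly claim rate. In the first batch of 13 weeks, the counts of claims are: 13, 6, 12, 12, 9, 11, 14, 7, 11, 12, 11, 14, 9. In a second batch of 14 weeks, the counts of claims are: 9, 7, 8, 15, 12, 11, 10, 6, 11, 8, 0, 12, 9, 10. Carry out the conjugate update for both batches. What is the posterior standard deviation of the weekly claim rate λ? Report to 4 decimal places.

With a Gamma(shape α, rate β) prior, the Poisson likelihood is conjugate: the posterior is Gamma(α + ΣXᵢ, β + n).
Batch 1: sum of counts S = 141 over n = 13 weeks.
After batch 1: Gamma(α+S, β+n) = Gamma(4.2+141, 3.8+13) = Gamma(145.2, 16.8).
Batch 2: sum of counts S = 128 over n = 14 weeks.
After batch 2: Gamma(α+S, β+n) = Gamma(145.2+128, 16.8+14) = Gamma(273.2, 30.8).
SD = √α/β = √273.2/30.8 = 0.5366.

0.5366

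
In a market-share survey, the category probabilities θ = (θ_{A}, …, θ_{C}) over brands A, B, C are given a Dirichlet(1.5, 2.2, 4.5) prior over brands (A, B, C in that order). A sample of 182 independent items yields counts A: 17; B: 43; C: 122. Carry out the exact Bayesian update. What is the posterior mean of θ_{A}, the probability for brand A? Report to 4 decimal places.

The Dirichlet prior is conjugate to the Multinomial likelihood: each posterior αⱼ = prior αⱼ + observed count nⱼ.
Posterior concentration: (18.5, 45.2, 126.5), total = 190.2.
E[θ_{A}|data] = α_{A}/Σα = 18.5/190.2 = 0.0973.

0.0973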